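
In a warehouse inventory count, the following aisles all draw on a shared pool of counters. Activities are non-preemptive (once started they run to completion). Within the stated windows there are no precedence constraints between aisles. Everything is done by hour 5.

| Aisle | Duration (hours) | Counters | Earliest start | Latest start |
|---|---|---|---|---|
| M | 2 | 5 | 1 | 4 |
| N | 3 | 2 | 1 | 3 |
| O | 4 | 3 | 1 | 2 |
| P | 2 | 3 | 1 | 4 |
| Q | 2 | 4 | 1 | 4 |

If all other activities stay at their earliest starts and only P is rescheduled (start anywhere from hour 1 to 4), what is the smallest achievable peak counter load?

P@1: h1:17  h2:17  h3:5  h4:3  h5:0 → peak 17
P@2: h1:14  h2:17  h3:8  h4:3  h5:0 → peak 17
P@3: h1:14  h2:14  h3:8  h4:6  h5:0 → peak 14
P@4: h1:14  h2:14  h3:5  h4:6  h5:3 → peak 14
Best is P@3, peak 14.

14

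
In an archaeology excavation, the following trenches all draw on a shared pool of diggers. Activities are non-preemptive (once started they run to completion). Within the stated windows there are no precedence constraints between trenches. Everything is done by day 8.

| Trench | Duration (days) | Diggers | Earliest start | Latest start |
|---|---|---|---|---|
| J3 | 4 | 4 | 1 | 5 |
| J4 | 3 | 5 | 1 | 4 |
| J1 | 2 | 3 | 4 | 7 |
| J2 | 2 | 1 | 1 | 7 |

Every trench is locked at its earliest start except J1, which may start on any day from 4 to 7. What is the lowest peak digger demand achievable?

10

J1@4: d1:10  d2:10  d3:9  d4:7  d5:3  d6:0  d7:0  d8:0 → peak 10
J1@5: d1:10  d2:10  d3:9  d4:4  d5:3  d6:3  d7:0  d8:0 → peak 10
J1@6: d1:10  d2:10  d3:9  d4:4  d5:0  d6:3  d7:3  d8:0 → peak 10
J1@7: d1:10  d2:10  d3:9  d4:4  d5:0  d6:0  d7:3  d8:3 → peak 10
Best is J1@4, peak 10.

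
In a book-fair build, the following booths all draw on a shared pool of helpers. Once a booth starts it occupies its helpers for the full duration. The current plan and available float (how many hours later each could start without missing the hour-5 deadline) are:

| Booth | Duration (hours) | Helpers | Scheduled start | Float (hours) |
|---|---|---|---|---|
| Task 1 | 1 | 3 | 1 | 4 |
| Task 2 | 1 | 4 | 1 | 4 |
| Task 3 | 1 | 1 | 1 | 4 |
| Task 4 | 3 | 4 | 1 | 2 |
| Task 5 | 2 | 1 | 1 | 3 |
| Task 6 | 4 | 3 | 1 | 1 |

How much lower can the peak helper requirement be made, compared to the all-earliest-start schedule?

9

Early-start peak: h1:16  h2:8  h3:7  h4:3  h5:0 ⇒ 16.
Leveled (Task 1@2, Task 2@1, Task 3@1, Task 4@3, Task 5@1, Task 6@2): h1:6  h2:7  h3:7  h4:7  h5:7 ⇒ 7.
Reduction 16 − 7 = 9.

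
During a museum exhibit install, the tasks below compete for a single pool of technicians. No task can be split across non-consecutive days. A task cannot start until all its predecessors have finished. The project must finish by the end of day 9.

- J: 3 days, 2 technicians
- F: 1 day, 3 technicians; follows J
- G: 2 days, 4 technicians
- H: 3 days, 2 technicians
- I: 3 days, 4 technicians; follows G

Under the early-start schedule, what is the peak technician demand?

8

Early-start schedule: J@1, F@4, G@1, H@1, I@3.
Load per day: day 1: 8, day 2: 8, day 3: 8, day 4: 7, day 5: 4, day 6: 0, day 7: 0, day 8: 0, day 9: 0.
Peak is 8.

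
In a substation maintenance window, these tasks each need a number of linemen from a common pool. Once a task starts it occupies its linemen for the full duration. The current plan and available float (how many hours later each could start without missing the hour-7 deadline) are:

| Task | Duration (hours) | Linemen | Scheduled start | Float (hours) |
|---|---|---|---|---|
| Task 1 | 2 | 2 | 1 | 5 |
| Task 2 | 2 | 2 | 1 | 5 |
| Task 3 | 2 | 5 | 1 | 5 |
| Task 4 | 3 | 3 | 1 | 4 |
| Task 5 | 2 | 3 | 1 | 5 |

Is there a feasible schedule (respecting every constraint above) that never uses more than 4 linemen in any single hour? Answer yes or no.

no

Total lineman-hours = 33; over 7 hours the average is 33/7 > 4, so some hour must exceed 4.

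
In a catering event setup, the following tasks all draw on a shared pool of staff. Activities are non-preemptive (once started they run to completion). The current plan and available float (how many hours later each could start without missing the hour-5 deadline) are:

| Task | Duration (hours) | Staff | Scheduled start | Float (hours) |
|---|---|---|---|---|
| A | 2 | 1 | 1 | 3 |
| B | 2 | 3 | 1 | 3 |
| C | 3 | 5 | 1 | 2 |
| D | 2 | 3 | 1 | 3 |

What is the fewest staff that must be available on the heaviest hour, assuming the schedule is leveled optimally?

6

Early-start (A@1, B@1, C@1, D@1) gives peak 12: h1:12  h2:12  h3:5  h4:0  h5:0.
Shift B→4, D→4.
Schedule A@1, B@4, C@1, D@4: h1:6  h2:6  h3:5  h4:6  h5:6 — peak 6.
Total staffer-hours = 29 over 5 hours ⇒ peak ≥ ⌈29/5⌉ = 6, so 6 is optimal.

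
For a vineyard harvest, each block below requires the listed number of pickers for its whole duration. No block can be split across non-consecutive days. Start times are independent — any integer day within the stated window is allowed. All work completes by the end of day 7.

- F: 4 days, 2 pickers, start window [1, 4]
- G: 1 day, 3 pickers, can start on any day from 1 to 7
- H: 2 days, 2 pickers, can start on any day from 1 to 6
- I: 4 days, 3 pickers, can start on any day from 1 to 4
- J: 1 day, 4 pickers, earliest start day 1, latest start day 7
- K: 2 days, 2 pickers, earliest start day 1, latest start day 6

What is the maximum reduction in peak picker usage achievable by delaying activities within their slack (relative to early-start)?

Early-start peak: d1:16  d2:9  d3:5  d4:5  d5:0  d6:0  d7:0 ⇒ 16.
Leveled (F@1, G@1, H@5, I@2, J@7, K@6): d1:5  d2:5  d3:5  d4:5  d5:5  d6:4  d7:6 ⇒ 6.
Reduction 16 − 6 = 10.

10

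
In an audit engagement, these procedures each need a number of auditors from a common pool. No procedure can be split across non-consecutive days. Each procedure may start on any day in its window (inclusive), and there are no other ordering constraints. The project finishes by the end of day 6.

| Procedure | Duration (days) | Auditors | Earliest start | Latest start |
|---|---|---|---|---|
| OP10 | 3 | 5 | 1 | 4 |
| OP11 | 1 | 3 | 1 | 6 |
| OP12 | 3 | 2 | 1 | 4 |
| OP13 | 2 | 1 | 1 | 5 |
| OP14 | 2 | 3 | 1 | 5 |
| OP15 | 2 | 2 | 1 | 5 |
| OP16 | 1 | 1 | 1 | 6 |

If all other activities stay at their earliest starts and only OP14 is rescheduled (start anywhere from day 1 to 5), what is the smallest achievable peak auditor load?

OP14@1: d1:17  d2:13  d3:7  d4:0  d5:0  d6:0 → peak 17
OP14@2: d1:14  d2:13  d3:10  d4:0  d5:0  d6:0 → peak 14
OP14@3: d1:14  d2:10  d3:10  d4:3  d5:0  d6:0 → peak 14
OP14@4: d1:14  d2:10  d3:7  d4:3  d5:3  d6:0 → peak 14
OP14@5: d1:14  d2:10  d3:7  d4:0  d5:3  d6:3 → peak 14
Best is OP14@2, peak 14.

14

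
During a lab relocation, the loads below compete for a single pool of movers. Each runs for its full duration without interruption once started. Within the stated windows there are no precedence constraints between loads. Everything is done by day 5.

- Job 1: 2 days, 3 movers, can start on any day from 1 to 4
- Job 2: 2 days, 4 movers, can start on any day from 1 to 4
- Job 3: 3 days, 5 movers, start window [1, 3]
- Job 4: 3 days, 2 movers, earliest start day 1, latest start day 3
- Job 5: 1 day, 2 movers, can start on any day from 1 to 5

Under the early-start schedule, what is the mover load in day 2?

14

At early start, day 2 has: Job 1, Job 2, Job 3, Job 4.
Demand: 3 + 4 + 5 + 2 = 14.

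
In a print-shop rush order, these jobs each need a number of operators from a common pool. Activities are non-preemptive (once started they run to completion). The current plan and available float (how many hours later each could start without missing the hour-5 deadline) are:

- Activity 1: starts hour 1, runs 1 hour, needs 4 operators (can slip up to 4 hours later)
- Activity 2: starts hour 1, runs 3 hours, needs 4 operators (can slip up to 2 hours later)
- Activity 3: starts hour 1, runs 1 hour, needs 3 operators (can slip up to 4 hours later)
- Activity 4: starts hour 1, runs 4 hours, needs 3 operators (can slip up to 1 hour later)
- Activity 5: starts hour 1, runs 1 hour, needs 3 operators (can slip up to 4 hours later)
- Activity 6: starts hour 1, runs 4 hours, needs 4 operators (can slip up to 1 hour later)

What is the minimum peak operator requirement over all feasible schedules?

11

Early-start (Activity 1@1, Activity 2@1, Activity 3@1, Activity 4@1, Activity 5@1, Activity 6@1) gives peak 21: h1:21  h2:11  h3:11  h4:7  h5:0.
Shift Activity 4→2, Activity 5→4, Activity 6→2.
Schedule Activity 1@1, Activity 2@1, Activity 3@1, Activity 4@2, Activity 5@4, Activity 6@2: h1:11  h2:11  h3:11  h4:10  h5:7 — peak 11.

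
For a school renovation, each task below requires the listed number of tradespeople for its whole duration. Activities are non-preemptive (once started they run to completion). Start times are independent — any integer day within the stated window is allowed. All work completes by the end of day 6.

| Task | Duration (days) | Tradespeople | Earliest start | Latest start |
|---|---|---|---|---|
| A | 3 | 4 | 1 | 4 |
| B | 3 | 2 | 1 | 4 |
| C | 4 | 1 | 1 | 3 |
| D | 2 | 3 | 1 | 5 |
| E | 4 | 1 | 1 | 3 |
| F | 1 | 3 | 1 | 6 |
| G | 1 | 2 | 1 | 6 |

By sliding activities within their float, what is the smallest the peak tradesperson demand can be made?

Early-start (A@1, B@1, C@1, D@1, E@1, F@1, G@1) gives peak 16: d1:16  d2:11  d3:8  d4:2  d5:0  d6:0.
Shift B→4, D→4, F→6, G→5.
Schedule A@1, B@4, C@1, D@4, E@1, F@6, G@5: d1:6  d2:6  d3:6  d4:7  d5:7  d6:5 — peak 7.
Total tradesperson-days = 37 over 6 days ⇒ peak ≥ ⌈37/6⌉ = 7, so 7 is optimal.

7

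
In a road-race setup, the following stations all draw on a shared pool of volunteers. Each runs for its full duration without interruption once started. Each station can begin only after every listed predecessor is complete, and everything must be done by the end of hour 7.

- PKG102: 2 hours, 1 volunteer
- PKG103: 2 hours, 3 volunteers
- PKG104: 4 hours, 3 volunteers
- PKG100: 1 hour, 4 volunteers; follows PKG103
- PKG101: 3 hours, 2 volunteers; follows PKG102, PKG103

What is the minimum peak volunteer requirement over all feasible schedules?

Early-start (PKG102@1, PKG103@1, PKG104@1, PKG100@3, PKG101@3) gives peak 9: h1:7  h2:7  h3:9  h4:5  h5:2  h6:0  h7:0.
Shift PKG104→3, PKG100→7.
Schedule PKG102@1, PKG103@1, PKG104@3, PKG100@7, PKG101@3: h1:4  h2:4  h3:5  h4:5  h5:5  h6:3  h7:4 — peak 5.
Total volunteer-hours = 30 over 7 hours ⇒ peak ≥ ⌈30/7⌉ = 5, so 5 is optimal.

5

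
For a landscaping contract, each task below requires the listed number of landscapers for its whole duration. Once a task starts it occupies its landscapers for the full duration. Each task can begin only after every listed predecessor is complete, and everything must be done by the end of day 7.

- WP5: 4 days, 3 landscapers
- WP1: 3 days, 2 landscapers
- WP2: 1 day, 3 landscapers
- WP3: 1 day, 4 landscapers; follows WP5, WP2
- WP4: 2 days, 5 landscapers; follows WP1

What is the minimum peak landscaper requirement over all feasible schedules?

6

Early-start (WP5@1, WP1@1, WP2@1, WP3@5, WP4@4) gives peak 9: d1:8  d2:5  d3:5  d4:8  d5:9  d6:0  d7:0.
Shift WP2→4, WP4→6.
Schedule WP5@1, WP1@1, WP2@4, WP3@5, WP4@6: d1:5  d2:5  d3:5  d4:6  d5:4  d6:5  d7:5 — peak 6.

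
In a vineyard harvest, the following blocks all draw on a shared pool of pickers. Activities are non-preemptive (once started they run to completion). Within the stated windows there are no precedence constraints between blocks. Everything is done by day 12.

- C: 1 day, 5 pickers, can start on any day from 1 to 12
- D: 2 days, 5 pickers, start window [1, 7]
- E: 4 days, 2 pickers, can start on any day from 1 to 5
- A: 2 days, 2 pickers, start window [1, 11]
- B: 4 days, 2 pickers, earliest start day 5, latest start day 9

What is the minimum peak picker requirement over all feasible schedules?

Early-start (C@1, D@1, E@1, A@1, B@5) gives peak 14: d1:14  d2:9  d3:2  d4:2  d5:2  d6:2  d7:2  d8:2  d9:0  d10:0  d11:0  d12:0.
Shift D→2, E→4, A→4, B→6.
Schedule C@1, D@2, E@4, A@4, B@6: d1:5  d2:5  d3:5  d4:4  d5:4  d6:4  d7:4  d8:2  d9:2  d10:0  d11:0  d12:0 — peak 5.

5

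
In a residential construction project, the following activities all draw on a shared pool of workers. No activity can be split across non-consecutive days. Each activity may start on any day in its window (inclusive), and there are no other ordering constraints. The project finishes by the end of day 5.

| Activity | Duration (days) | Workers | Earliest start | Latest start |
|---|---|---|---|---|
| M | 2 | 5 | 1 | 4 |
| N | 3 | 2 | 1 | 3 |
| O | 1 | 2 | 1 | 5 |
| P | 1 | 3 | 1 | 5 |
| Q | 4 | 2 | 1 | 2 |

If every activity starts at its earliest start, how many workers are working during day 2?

9

At early start, day 2 has: M, N, Q.
Demand: 5 + 2 + 2 = 9.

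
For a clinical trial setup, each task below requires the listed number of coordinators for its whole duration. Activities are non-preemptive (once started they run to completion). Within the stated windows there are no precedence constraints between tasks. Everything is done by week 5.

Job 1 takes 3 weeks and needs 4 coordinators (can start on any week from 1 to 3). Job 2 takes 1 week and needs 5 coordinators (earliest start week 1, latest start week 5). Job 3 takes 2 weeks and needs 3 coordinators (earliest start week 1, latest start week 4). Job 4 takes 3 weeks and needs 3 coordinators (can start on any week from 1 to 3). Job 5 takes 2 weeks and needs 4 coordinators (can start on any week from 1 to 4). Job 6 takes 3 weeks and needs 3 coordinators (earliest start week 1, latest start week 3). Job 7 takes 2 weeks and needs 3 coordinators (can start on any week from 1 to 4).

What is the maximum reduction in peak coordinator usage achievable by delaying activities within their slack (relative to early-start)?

12

Early-start peak: w1:25  w2:20  w3:10  w4:0  w5:0 ⇒ 25.
Leveled (Job 1@1, Job 2@1, Job 3@1, Job 4@2, Job 5@4, Job 6@2, Job 7@3): w1:12  w2:13  w3:13  w4:13  w5:4 ⇒ 13.
Reduction 25 − 13 = 12.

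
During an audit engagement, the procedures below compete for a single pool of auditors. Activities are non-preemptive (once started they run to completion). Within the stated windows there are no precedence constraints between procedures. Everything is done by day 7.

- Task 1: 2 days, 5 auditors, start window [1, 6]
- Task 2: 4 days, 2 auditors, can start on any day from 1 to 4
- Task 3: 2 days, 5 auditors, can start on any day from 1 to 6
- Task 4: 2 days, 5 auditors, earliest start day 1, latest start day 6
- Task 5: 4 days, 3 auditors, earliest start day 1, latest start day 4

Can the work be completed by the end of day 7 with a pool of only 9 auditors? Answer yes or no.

The minimum achievable peak is 10; 9 < 10, so no feasible schedule stays within the cap.

no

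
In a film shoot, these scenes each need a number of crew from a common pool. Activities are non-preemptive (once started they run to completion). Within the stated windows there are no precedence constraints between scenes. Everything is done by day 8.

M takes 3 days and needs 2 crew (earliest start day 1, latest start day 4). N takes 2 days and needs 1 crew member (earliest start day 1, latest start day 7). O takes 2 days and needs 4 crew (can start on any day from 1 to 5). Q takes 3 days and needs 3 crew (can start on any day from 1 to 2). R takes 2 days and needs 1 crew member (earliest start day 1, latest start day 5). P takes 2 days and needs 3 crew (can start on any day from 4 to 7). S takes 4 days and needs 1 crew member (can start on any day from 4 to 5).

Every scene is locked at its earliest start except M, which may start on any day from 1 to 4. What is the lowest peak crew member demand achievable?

9

M@1: d1:11  d2:11  d3:5  d4:4  d5:4  d6:1  d7:1  d8:0 → peak 11
M@2: d1:9  d2:11  d3:5  d4:6  d5:4  d6:1  d7:1  d8:0 → peak 11
M@3: d1:9  d2:9  d3:5  d4:6  d5:6  d6:1  d7:1  d8:0 → peak 9
M@4: d1:9  d2:9  d3:3  d4:6  d5:6  d6:3  d7:1  d8:0 → peak 9
Best is M@3, peak 9.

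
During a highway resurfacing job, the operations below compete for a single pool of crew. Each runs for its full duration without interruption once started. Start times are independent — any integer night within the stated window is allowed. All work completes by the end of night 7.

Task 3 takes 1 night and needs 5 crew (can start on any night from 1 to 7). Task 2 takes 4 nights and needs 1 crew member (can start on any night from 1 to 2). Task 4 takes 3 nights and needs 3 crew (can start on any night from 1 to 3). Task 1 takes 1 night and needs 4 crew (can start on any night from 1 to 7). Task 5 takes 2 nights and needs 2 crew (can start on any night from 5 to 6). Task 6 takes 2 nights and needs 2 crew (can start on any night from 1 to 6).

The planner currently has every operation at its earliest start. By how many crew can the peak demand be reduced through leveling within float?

10

Early-start peak: n1:15  n2:6  n3:4  n4:1  n5:2  n6:2  n7:0 ⇒ 15.
Leveled (Task 3@1, Task 2@2, Task 4@2, Task 1@5, Task 5@6, Task 6@6): n1:5  n2:4  n3:4  n4:4  n5:5  n6:4  n7:4 ⇒ 5.
Reduction 15 − 5 = 10.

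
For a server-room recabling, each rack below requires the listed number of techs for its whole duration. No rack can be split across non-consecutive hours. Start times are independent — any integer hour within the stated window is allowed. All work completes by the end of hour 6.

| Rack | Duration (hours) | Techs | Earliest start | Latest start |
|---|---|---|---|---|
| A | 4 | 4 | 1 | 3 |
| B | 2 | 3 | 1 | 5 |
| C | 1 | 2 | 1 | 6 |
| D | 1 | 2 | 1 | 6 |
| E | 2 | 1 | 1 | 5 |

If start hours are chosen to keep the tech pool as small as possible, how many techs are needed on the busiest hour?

5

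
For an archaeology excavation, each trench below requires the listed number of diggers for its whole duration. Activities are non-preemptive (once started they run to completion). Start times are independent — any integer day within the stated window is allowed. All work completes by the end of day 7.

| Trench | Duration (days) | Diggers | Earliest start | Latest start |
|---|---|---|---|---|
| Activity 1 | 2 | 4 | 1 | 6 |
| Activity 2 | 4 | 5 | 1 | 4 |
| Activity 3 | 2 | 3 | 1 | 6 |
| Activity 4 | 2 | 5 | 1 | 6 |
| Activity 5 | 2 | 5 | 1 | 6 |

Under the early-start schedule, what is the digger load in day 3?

5

At early start, day 3 has: Activity 2.
Demand: 5 = 5.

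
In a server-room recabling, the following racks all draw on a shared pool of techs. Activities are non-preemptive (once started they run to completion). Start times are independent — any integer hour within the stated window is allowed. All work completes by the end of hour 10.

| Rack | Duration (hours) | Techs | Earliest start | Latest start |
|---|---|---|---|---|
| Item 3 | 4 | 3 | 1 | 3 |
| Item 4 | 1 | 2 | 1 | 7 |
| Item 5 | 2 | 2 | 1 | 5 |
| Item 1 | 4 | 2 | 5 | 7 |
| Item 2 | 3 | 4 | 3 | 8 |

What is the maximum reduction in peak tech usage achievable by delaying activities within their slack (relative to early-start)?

Early-start peak: h1:7  h2:5  h3:7  h4:7  h5:6  h6:2  h7:2  h8:2  h9:0  h10:0 ⇒ 7.
Leveled (Item 3@1, Item 4@1, Item 5@2, Item 1@5, Item 2@5): h1:5  h2:5  h3:5  h4:3  h5:6  h6:6  h7:6  h8:2  h9:0  h10:0 ⇒ 6.
Reduction 7 − 6 = 1.

1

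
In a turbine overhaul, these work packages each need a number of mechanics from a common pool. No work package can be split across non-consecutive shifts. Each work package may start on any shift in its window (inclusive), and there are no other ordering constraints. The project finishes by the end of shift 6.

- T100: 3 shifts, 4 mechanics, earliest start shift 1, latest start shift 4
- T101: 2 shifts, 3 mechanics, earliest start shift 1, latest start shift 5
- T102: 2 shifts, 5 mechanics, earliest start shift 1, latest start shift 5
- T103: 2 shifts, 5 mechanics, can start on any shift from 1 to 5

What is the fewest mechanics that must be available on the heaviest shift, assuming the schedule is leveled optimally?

9

Early-start (T100@1, T101@1, T102@1, T103@1) gives peak 17: s1:17  s2:17  s3:4  s4:0  s5:0  s6:0.
Shift T102→3, T103→5.
Schedule T100@1, T101@1, T102@3, T103@5: s1:7  s2:7  s3:9  s4:5  s5:5  s6:5 — peak 9.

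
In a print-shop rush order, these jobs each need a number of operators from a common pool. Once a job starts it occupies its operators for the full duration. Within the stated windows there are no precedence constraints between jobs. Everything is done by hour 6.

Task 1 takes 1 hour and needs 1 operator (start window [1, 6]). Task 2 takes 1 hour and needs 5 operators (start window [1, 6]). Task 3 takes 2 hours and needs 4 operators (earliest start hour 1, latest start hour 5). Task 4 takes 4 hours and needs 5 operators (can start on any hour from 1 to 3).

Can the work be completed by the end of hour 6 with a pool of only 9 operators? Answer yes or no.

yes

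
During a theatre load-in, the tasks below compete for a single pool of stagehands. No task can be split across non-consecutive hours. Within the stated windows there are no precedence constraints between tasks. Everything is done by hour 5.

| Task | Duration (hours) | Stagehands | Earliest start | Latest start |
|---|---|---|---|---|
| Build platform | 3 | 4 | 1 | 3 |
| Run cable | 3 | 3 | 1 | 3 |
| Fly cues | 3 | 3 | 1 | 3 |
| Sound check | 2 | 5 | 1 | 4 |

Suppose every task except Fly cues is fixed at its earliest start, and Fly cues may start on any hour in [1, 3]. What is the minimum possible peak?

12

Fly cues@1: h1:15  h2:15  h3:10  h4:0  h5:0 → peak 15
Fly cues@2: h1:12  h2:15  h3:10  h4:3  h5:0 → peak 15
Fly cues@3: h1:12  h2:12  h3:10  h4:3  h5:3 → peak 12
Best is Fly cues@3, peak 12.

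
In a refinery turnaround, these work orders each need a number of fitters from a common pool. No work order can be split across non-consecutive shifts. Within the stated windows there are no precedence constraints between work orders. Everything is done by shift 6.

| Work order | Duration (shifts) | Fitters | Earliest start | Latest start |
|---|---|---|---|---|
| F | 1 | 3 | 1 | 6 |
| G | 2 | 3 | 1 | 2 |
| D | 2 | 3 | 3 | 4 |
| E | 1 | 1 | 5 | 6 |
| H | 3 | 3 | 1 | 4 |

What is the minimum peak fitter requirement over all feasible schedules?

6

Early-start (F@1, G@1, D@3, E@5, H@1) gives peak 9: s1:9  s2:6  s3:6  s4:3  s5:1  s6:0.
Shift H→2.
Schedule F@1, G@1, D@3, E@5, H@2: s1:6  s2:6  s3:6  s4:6  s5:1  s6:0 — peak 6.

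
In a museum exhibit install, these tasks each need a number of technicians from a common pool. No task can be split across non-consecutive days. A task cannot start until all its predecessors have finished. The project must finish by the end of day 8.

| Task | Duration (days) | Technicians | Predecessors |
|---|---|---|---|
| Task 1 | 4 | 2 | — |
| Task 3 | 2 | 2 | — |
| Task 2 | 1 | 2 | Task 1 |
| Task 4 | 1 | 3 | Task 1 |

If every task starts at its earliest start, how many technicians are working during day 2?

At early start, day 2 has: Task 1, Task 3.
Demand: 2 + 2 = 4.

4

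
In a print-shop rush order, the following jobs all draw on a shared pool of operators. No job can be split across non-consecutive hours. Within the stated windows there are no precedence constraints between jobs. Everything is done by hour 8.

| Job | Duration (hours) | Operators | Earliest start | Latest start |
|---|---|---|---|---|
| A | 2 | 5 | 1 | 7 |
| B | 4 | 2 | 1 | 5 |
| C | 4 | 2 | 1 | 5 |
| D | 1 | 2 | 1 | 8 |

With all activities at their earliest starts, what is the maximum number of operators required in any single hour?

11

Early-start schedule: A@1, B@1, C@1, D@1.
Load per hour: hour 1: 11, hour 2: 9, hour 3: 4, hour 4: 4, hour 5: 0, hour 6: 0, hour 7: 0, hour 8: 0.
Peak is 11.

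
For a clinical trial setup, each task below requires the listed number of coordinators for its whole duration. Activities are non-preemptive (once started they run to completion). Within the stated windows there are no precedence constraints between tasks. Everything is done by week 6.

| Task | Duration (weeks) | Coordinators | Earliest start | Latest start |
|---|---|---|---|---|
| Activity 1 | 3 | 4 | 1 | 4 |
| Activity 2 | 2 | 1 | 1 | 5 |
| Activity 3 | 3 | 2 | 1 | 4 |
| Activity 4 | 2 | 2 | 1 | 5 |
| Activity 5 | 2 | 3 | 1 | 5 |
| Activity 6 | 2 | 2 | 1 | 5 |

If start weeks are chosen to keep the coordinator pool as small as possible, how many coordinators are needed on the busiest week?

Early-start (Activity 1@1, Activity 2@1, Activity 3@1, Activity 4@1, Activity 5@1, Activity 6@1) gives peak 14: w1:14  w2:14  w3:6  w4:0  w5:0  w6:0.
Shift Activity 2→4, Activity 3→4, Activity 5→5, Activity 6→3.
Schedule Activity 1@1, Activity 2@4, Activity 3@4, Activity 4@1, Activity 5@5, Activity 6@3: w1:6  w2:6  w3:6  w4:5  w5:6  w6:5 — peak 6.
Total coordinator-weeks = 34 over 6 weeks ⇒ peak ≥ ⌈34/6⌉ = 6, so 6 is optimal.

6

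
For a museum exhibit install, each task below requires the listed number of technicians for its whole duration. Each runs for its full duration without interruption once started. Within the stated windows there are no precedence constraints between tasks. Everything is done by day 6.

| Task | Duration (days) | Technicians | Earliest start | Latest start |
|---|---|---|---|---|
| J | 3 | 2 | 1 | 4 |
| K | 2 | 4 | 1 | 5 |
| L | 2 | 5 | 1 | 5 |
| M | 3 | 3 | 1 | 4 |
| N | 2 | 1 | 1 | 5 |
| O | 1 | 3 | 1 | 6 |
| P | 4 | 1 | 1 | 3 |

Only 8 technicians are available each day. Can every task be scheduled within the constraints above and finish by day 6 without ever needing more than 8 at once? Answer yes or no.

yes

Schedule J@1, K@1, L@5, M@3, N@1, O@4, P@1: d1:8  d2:8  d3:6  d4:7  d5:8  d6:5 — peak 8 ≤ 8.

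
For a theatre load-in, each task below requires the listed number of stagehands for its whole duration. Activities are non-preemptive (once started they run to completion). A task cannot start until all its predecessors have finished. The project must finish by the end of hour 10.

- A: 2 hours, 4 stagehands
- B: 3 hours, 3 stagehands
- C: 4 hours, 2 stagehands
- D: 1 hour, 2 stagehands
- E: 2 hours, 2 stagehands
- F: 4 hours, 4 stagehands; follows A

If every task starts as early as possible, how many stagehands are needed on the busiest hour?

Early-start schedule: A@1, B@1, C@1, D@1, E@1, F@3.
Load per hour: hour 1: 13, hour 2: 11, hour 3: 9, hour 4: 6, hour 5: 4, hour 6: 4, hour 7: 0, hour 8: 0, hour 9: 0, hour 10: 0.
Peak is 13.

13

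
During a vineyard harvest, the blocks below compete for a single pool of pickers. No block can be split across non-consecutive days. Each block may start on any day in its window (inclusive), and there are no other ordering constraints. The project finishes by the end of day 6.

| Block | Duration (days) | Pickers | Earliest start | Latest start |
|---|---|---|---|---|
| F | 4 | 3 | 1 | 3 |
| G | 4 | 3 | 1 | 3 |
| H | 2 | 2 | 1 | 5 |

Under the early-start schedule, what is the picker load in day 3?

At early start, day 3 has: F, G.
Demand: 3 + 3 = 6.

6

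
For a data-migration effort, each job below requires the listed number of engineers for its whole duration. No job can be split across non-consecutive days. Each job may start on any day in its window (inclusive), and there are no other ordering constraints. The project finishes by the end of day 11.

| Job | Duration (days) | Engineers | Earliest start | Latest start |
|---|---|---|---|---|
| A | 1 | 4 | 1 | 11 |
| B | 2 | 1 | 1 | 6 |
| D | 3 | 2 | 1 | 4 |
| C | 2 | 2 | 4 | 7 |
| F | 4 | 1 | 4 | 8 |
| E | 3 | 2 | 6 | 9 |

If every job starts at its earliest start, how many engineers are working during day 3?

2

At early start, day 3 has: D.
Demand: 2 = 2.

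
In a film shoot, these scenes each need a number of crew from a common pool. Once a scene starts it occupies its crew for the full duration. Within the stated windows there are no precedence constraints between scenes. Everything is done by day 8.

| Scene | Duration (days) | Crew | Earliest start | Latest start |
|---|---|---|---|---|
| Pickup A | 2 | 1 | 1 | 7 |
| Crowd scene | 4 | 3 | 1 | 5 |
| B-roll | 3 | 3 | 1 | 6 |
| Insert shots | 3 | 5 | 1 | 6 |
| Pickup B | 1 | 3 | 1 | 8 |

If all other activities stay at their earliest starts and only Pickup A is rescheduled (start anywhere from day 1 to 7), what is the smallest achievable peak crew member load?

14

Pickup A@1: d1:15  d2:12  d3:11  d4:3  d5:0  d6:0  d7:0  d8:0 → peak 15
Pickup A@2: d1:14  d2:12  d3:12  d4:3  d5:0  d6:0  d7:0  d8:0 → peak 14
Pickup A@3: d1:14  d2:11  d3:12  d4:4  d5:0  d6:0  d7:0  d8:0 → peak 14
Pickup A@4: d1:14  d2:11  d3:11  d4:4  d5:1  d6:0  d7:0  d8:0 → peak 14
Pickup A@5: d1:14  d2:11  d3:11  d4:3  d5:1  d6:1  d7:0  d8:0 → peak 14
Pickup A@6: d1:14  d2:11  d3:11  d4:3  d5:0  d6:1  d7:1  d8:0 → peak 14
Pickup A@7: d1:14  d2:11  d3:11  d4:3  d5:0  d6:0  d7:1  d8:1 → peak 14
Best is Pickup A@2, peak 14.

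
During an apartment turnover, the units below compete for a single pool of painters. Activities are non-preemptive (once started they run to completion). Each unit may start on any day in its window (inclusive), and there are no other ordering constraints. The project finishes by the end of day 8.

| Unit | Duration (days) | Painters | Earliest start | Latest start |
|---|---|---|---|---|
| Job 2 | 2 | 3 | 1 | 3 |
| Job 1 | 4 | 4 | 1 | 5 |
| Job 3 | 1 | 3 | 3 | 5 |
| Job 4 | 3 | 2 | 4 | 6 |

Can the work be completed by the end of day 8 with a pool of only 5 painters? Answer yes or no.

The minimum achievable peak is 6; 5 < 6, so no feasible schedule stays within the cap.

no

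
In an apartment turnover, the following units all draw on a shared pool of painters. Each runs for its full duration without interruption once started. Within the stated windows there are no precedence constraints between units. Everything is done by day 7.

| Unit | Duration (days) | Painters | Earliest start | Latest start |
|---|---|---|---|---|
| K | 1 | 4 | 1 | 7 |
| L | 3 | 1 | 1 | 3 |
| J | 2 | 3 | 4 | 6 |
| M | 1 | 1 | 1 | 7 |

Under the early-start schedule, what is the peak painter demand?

6

Early-start schedule: K@1, L@1, J@4, M@1.
Load per day: day 1: 6, day 2: 1, day 3: 1, day 4: 3, day 5: 3, day 6: 0, day 7: 0.
Peak is 6.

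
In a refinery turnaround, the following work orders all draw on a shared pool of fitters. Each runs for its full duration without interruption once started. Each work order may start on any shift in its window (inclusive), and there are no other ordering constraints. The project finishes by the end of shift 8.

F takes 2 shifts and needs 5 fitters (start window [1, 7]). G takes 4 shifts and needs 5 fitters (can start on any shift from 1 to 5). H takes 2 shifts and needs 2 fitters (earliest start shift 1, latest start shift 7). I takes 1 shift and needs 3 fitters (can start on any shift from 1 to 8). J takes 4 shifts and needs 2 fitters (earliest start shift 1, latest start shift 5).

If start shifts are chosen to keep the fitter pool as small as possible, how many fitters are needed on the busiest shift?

7

Early-start (F@1, G@1, H@1, I@1, J@1) gives peak 17: s1:17  s2:14  s3:7  s4:7  s5:0  s6:0  s7:0  s8:0.
Shift G→3, I→7, J→3.
Schedule F@1, G@3, H@1, I@7, J@3: s1:7  s2:7  s3:7  s4:7  s5:7  s6:7  s7:3  s8:0 — peak 7.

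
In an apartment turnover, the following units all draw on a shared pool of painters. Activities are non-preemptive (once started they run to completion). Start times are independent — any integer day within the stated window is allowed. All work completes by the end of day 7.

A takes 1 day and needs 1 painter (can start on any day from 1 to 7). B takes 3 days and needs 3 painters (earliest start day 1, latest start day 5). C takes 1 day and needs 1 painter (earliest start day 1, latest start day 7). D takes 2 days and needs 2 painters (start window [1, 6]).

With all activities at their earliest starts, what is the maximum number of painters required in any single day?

7

Early-start schedule: A@1, B@1, C@1, D@1.
Load per day: day 1: 7, day 2: 5, day 3: 3, day 4: 0, day 5: 0, day 6: 0, day 7: 0.
Peak is 7.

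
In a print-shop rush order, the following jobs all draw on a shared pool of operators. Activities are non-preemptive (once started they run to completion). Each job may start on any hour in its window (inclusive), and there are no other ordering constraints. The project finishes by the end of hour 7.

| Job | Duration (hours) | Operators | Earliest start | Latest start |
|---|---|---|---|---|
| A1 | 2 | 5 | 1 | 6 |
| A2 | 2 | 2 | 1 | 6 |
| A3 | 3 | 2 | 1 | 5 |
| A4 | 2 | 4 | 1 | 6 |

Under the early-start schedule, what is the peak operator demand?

13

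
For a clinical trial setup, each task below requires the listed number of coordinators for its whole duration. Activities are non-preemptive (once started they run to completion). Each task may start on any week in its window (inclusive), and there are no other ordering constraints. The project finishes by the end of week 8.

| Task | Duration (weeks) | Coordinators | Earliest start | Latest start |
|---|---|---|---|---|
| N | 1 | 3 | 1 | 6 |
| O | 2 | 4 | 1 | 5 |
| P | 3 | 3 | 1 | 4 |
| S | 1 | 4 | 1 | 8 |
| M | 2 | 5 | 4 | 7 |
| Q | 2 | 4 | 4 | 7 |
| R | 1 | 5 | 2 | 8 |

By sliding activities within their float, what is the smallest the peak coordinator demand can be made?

Early-start (N@1, O@1, P@1, S@1, M@4, Q@4, R@2) gives peak 14: w1:14  w2:12  w3:3  w4:9  w5:9  w6:0  w7:0  w8:0.
Shift P→2, S→3, M→6, R→8.
Schedule N@1, O@1, P@2, S@3, M@6, Q@4, R@8: w1:7  w2:7  w3:7  w4:7  w5:4  w6:5  w7:5  w8:5 — peak 7.

7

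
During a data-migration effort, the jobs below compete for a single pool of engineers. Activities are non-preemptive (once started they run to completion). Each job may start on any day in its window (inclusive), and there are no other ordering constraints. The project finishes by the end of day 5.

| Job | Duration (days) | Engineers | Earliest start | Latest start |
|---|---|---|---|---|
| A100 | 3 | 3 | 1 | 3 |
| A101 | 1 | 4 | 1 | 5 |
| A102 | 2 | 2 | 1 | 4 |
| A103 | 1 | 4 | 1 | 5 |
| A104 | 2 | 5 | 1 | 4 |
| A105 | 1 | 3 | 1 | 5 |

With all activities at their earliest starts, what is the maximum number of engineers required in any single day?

21

Early-start schedule: A100@1, A101@1, A102@1, A103@1, A104@1, A105@1.
Load per day: day 1: 21, day 2: 10, day 3: 3, day 4: 0, day 5: 0.
Peak is 21.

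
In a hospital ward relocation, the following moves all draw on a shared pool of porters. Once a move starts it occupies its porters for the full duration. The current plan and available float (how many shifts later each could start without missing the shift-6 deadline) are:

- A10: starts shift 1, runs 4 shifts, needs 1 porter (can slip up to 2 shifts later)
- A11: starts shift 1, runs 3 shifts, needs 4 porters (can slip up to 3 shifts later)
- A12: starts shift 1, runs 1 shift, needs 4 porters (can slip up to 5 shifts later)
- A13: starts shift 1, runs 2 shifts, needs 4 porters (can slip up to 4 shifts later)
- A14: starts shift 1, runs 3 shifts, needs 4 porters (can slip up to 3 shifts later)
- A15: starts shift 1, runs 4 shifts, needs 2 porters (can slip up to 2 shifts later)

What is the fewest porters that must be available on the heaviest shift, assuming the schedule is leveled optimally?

10

Early-start (A10@1, A11@1, A12@1, A13@1, A14@1, A15@1) gives peak 19: s1:19  s2:15  s3:11  s4:3  s5:0  s6:0.
Shift A13→5, A14→4, A15→2.
Schedule A10@1, A11@1, A12@1, A13@5, A14@4, A15@2: s1:9  s2:7  s3:7  s4:7  s5:10  s6:8 — peak 10.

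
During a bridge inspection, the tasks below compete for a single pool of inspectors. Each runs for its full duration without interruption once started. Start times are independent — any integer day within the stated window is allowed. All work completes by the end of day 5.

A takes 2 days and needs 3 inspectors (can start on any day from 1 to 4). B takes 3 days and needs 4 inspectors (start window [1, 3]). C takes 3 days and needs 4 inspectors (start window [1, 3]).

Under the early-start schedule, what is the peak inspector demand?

11

Early-start schedule: A@1, B@1, C@1.
Load per day: day 1: 11, day 2: 11, day 3: 8, day 4: 0, day 5: 0.
Peak is 11.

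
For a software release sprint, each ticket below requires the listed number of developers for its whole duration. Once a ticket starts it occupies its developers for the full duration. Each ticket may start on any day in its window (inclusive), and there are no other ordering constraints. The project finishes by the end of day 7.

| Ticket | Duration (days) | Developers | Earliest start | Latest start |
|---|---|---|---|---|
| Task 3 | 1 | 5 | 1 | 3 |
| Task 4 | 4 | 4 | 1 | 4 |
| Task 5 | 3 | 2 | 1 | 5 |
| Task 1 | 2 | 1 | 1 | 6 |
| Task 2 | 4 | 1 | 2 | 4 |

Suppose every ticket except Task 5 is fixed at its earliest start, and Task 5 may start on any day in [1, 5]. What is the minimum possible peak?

10

Task 5@1: d1:12  d2:8  d3:7  d4:5  d5:1  d6:0  d7:0 → peak 12
Task 5@2: d1:10  d2:8  d3:7  d4:7  d5:1  d6:0  d7:0 → peak 10
Task 5@3: d1:10  d2:6  d3:7  d4:7  d5:3  d6:0  d7:0 → peak 10
Task 5@4: d1:10  d2:6  d3:5  d4:7  d5:3  d6:2  d7:0 → peak 10
Task 5@5: d1:10  d2:6  d3:5  d4:5  d5:3  d6:2  d7:2 → peak 10
Best is Task 5@2, peak 10.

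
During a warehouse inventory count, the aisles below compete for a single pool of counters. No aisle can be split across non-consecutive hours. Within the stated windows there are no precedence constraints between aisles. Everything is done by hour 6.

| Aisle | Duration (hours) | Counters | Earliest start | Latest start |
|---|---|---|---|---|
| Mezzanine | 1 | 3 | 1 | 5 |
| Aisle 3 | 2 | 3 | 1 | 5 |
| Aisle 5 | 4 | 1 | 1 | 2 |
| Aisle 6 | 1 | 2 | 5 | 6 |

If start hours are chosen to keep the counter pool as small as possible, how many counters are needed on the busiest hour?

4

Early-start (Mezzanine@1, Aisle 3@1, Aisle 5@1, Aisle 6@5) gives peak 7: h1:7  h2:4  h3:1  h4:1  h5:2  h6:0.
Shift Aisle 3→2.
Schedule Mezzanine@1, Aisle 3@2, Aisle 5@1, Aisle 6@5: h1:4  h2:4  h3:4  h4:1  h5:2  h6:0 — peak 4.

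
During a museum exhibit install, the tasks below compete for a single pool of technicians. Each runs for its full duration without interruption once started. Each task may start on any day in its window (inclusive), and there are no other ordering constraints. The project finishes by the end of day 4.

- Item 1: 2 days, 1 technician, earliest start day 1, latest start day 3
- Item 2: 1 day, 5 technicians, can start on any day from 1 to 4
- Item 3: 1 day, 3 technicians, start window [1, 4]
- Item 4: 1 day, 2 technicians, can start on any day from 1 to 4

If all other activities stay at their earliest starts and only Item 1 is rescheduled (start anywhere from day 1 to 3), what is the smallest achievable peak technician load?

Item 1@1: d1:11  d2:1  d3:0  d4:0 → peak 11
Item 1@2: d1:10  d2:1  d3:1  d4:0 → peak 10
Item 1@3: d1:10  d2:0  d3:1  d4:1 → peak 10
Best is Item 1@2, peak 10.

10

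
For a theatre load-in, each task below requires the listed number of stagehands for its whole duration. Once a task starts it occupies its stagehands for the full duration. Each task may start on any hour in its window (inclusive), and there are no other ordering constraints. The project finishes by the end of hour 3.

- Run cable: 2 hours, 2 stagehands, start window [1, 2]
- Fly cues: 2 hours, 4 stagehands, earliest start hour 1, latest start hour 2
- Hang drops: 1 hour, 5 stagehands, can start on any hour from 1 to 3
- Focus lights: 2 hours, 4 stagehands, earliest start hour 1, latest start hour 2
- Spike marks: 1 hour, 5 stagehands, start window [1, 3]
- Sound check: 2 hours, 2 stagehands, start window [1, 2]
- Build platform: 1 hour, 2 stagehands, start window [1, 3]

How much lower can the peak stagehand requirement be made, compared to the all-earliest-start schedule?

Early-start peak: h1:24  h2:12  h3:0 ⇒ 24.
Leveled (Run cable@1, Fly cues@1, Hang drops@3, Focus lights@1, Spike marks@3, Sound check@1, Build platform@3): h1:12  h2:12  h3:12 ⇒ 12.
Reduction 24 − 12 = 12.

12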